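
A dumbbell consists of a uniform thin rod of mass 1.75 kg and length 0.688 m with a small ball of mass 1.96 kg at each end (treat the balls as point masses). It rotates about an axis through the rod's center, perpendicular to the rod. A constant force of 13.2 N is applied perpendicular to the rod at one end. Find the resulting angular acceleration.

α ≈ 8.52 rad/s²

I_rod = (1/12)ML² = (1/12)(1.75)(0.688)² = 0.06903 kg·m².
I_balls = 2·m·(L/2)² = 2(1.96)(0.3440)² = 0.4639 kg·m².
Total I = 0.5329 kg·m².
τ = F·(L/2) = (13.2)(0.344) = 4.541 N·m.
α = τ/I = 4.541/0.5329 = 8.521 rad/s².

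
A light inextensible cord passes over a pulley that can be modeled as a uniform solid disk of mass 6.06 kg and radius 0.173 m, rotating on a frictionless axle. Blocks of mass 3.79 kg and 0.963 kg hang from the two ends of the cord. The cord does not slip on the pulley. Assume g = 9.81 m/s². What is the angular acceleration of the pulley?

α ≈ 20.6 rad/s²

I = ½MR² = (1/2)(6.06)(0.173)² = 0.09068 kg·m².
Heavier block: m₁g − T₁ = m₁a. Lighter block: T₂ − m₂g = m₂a.
Pulley: (T₁ − T₂)R = Iα = I(a/R), so T₁ − T₂ = (I/R²)a = (1/2)M_p a = 3.030·a.
Adding the three: (m₁ − m₂)g = (m₁ + m₂ + 3.030)a, so a = (3.79 − 0.963)(9.81)/(3.79 + 0.963 + 3.030) = 3.563 m/s².
α = a/R = 3.563/0.173 = 20.60 rad/s².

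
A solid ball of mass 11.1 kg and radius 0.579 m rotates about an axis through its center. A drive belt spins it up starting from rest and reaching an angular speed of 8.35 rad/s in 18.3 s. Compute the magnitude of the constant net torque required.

τ ≈ 0.679 N·m

I = (2/5)MR² = (2/5)(11.1)(0.579)² = 1.488 kg·m².
α = Δω/Δt = (8.35 − 0)/18.3 = 0.4563 rad/s².
τ = Iα = (1.488)(0.4563) = 0.6792 N·m.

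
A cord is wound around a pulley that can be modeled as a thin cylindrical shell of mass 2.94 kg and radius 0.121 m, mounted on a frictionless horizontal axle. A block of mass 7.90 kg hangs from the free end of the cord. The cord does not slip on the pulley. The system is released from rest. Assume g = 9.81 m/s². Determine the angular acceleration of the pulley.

I = MR² = (2.94)(0.121)² = 0.04304 kg·m².
Block: mg − T = ma. Pulley: TR = Iα. No-slip: a = αR, so T = (I/R²)a = 2.940·a.
Then mg = (m + 2.940)a, so a = (7.90)(9.81)/(7.90 + 2.940) = 7.149 m/s².
α = a/R = 7.149/0.121 = 59.09 rad/s².

α ≈ 59.1 rad/s²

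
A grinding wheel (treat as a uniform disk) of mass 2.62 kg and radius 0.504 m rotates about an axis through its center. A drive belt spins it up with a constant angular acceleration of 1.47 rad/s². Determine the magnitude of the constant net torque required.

I = ½MR² = (1/2)(2.62)(0.504)² = 0.3328 kg·m².
τ = Iα = (0.3328)(1.470) = 0.4892 N·m.

τ ≈ 0.489 N·m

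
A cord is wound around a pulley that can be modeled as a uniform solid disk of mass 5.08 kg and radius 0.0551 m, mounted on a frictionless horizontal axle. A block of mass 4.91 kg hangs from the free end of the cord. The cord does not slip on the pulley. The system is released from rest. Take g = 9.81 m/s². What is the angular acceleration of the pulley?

α ≈ 117 rad/s²

I = ½MR² = (1/2)(5.08)(0.0551)² = 0.007711 kg·m².
Block: mg − T = ma. Pulley: TR = Iα. No-slip: a = αR, so T = (I/R²)a = 2.540·a.
Then mg = (m + 2.540)a, so a = (4.91)(9.81)/(4.91 + 2.540) = 6.465 m/s².
α = a/R = 6.465/0.0551 = 117.3 rad/s².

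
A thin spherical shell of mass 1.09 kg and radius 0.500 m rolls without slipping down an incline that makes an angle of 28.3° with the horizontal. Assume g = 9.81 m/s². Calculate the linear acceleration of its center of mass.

a ≈ 2.79 m/s²

Translation along the incline: Mg sinθ − f = Ma.
Rotation about the center: fR = Iα with I = (2/3)MR². No-slip gives a = αR, so f = (I/R²)a = (2/3)M a.
Substituting: Mg sinθ = (1 + 0.6667)Ma, so a = g sinθ/(1 + 0.6667) = (9.81) sin 28.3° / 1.667 = 2.790 m/s².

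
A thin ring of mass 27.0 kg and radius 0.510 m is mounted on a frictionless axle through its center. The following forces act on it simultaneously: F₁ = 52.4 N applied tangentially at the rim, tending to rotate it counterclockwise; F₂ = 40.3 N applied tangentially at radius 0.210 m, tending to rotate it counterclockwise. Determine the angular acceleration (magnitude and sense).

α ≈ 5.01 rad/s², counterclockwise

I = MR² = (27.0)(0.510)² = 7.023 kg·m².
Taking counterclockwise as positive: τ₁ = +(52.4)(0.510) = +26.72 N·m; τ₂ = +(40.3)(0.210) = +8.463 N·m.
Net torque τ = 35.19 N·m.
α = τ/I = 35.19/7.023 = 5.010 rad/s².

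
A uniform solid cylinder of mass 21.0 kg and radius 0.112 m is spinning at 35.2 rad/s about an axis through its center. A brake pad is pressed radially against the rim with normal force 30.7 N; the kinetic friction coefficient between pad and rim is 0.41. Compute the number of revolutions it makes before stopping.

≈ 9.21 revolutions

I = ½MR² = (1/2)(21.0)(0.112)² = 0.1317 kg·m².
Friction force f = μN = (0.41)(30.7) = 12.59 N at the rim; torque magnitude τ = fR = 1.410 N·m, opposing ω.
|α| = τ/I = 1.410/0.1317 = 10.70 rad/s² (deceleration).
ω² = ω₀² − 2|α|θ with ω = 0 ⇒ θ = ω₀²/(2|α|) = 57.88 rad = 9.212 rev.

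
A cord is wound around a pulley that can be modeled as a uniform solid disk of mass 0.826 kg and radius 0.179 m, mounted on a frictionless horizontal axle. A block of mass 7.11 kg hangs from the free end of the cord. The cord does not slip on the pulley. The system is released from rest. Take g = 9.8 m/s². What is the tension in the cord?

I = ½MR² = (1/2)(0.826)(0.179)² = 0.01323 kg·m².
Block: mg − T = ma. Pulley: TR = Iα. No-slip: a = αR, so T = (I/R²)a = 0.4130·a.
Then mg = (m + 0.4130)a, so a = (7.11)(9.8)/(7.11 + 0.4130) = 9.262 m/s².
T = 0.4130·a = 3.825 N.

T ≈ 3.83 N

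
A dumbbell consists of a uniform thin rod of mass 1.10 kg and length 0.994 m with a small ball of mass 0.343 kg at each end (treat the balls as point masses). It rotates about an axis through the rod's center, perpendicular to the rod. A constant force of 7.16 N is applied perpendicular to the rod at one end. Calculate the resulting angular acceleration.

I_rod = (1/12)ML² = (1/12)(1.10)(0.994)² = 0.09057 kg·m².
I_balls = 2·m·(L/2)² = 2(0.343)(0.4970)² = 0.1694 kg·m².
Total I = 0.2600 kg·m².
τ = F·(L/2) = (7.16)(0.497) = 3.559 N·m.
α = τ/I = 3.559/0.2600 = 13.69 rad/s².

α ≈ 13.7 rad/s²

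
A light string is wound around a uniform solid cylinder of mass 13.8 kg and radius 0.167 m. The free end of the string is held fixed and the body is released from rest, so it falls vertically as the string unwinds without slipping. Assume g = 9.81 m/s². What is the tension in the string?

Translation: Mg − T = Ma. Rotation about the center: TR = Iα with I = ½MR².
With a = αR: T = (I/R²)a = (1/2)M a, so Mg = (1 + 0.5000)Ma.
a = g/(1 + 0.5000) = 9.81/1.500 = 6.540 m/s².
T = 0.5000·M·a = (0.5000)(13.8)(6.540) = 45.13 N.

T ≈ 45.1 N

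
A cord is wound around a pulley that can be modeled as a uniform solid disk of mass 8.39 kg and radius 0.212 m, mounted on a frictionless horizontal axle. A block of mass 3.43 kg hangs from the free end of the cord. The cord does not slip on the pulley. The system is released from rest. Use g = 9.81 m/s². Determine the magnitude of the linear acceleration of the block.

a ≈ 4.41 m/s²

I = ½MR² = (1/2)(8.39)(0.212)² = 0.1885 kg·m².
Block: mg − T = ma. Pulley: TR = Iα. No-slip: a = αR, so T = (I/R²)a = 4.195·a.
Then mg = (m + 4.195)a, so a = (3.43)(9.81)/(3.43 + 4.195) = 4.413 m/s².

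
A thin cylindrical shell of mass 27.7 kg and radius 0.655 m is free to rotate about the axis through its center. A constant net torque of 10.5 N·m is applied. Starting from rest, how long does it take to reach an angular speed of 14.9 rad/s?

t ≈ 16.9 s

I = MR² = (27.7)(0.655)² = 11.88 kg·m².
α = τ/I = 10.5/11.88 = 0.8835 rad/s².
ω = αt ⇒ t = ω/α = 14.9/0.8835 = 16.86 s.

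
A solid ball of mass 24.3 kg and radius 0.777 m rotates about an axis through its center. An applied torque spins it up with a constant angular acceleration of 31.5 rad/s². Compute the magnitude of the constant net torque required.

τ ≈ 185 N·m

I = (2/5)MR² = (2/5)(24.3)(0.777)² = 5.868 kg·m².
τ = Iα = (5.868)(31.50) = 184.8 N·m.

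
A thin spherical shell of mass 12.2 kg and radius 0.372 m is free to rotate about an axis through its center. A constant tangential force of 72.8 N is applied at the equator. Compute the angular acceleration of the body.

α ≈ 24.1 rad/s²

I = (2/3)MR² = (2/3)(12.2)(0.372)² = 1.126 kg·m².
τ = F R = (72.8)(0.372) = 27.08 N·m.
Newton's second law for rotation, τ = Iα, gives α = τ/I = 27.08/1.126 = 24.06 rad/s².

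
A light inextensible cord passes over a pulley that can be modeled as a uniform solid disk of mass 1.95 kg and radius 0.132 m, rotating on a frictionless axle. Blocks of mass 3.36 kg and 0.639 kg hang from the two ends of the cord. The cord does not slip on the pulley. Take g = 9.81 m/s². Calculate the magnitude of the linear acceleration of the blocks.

a ≈ 5.37 m/s²

I = ½MR² = (1/2)(1.95)(0.132)² = 0.01699 kg·m².
Heavier block: m₁g − T₁ = m₁a. Lighter block: T₂ − m₂g = m₂a.
Pulley: (T₁ − T₂)R = Iα = I(a/R), so T₁ − T₂ = (I/R²)a = (1/2)M_p a = 0.9750·a.
Adding the three: (m₁ − m₂)g = (m₁ + m₂ + 0.9750)a, so a = (3.36 − 0.639)(9.81)/(3.36 + 0.639 + 0.9750) = 5.367 m/s².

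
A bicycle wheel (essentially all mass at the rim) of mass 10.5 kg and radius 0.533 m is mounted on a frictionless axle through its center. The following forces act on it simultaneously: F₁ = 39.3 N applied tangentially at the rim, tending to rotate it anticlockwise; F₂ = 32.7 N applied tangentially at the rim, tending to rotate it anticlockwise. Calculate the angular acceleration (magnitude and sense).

I = MR² = (10.5)(0.533)² = 2.983 kg·m².
Taking anticlockwise as positive: τ₁ = +(39.3)(0.533) = +20.95 N·m; τ₂ = +(32.7)(0.533) = +17.43 N·m.
Net torque τ = 38.38 N·m.
α = τ/I = 38.38/2.983 = 12.87 rad/s².

α ≈ 12.9 rad/s², anticlockwise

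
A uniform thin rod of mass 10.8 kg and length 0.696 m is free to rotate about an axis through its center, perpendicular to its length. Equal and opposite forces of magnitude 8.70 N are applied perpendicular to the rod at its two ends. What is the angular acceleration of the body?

α ≈ 13.9 rad/s²

I = (1/12)ML² = (1/12)(10.8)(0.696)² = 0.4360 kg·m².
The couple gives τ = F·(L/2) + F·(L/2) = F L = (8.70)(0.696) = 6.055 N·m.
Newton's second law for rotation, τ = Iα, gives α = τ/I = 6.055/0.4360 = 13.89 rad/s².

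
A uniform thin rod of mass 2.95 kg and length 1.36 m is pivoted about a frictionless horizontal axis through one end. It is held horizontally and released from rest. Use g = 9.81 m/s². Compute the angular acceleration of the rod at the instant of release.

About the pivot, I = (1/3)ML² = (1/3)(2.95)(1.36)² = 1.819 kg·m².
The weight acts at the center, a distance L/2 = 0.6800 m from the pivot; τ = Mg(L/2) = 19.68 N·m.
α = τ/I = 19.68/1.819 = 10.82 rad/s².
(Equivalently α = (3g/(2L)) = 10.82 rad/s².)

α ≈ 10.8 rad/s²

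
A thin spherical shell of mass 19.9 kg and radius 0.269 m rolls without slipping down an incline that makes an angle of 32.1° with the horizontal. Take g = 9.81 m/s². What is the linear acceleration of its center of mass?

a ≈ 3.13 m/s²

Translation along the incline: Mg sinθ − f = Ma.
Rotation about the center: fR = Iα with I = (2/3)MR². No-slip gives a = αR, so f = (I/R²)a = (2/3)M a.
Substituting: Mg sinθ = (1 + 0.6667)Ma, so a = g sinθ/(1 + 0.6667) = (9.81) sin 32.1° / 1.667 = 3.128 m/s².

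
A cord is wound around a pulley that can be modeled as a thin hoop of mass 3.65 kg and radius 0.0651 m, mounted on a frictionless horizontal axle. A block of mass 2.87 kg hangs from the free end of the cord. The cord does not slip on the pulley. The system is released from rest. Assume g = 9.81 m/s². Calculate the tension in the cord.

T ≈ 15.8 N

I = MR² = (3.65)(0.0651)² = 0.01547 kg·m².
Block: mg − T = ma. Pulley: TR = Iα. No-slip: a = αR, so T = (I/R²)a = 3.650·a.
Then mg = (m + 3.650)a, so a = (2.87)(9.81)/(2.87 + 3.650) = 4.318 m/s².
T = 3.650·a = 15.76 N.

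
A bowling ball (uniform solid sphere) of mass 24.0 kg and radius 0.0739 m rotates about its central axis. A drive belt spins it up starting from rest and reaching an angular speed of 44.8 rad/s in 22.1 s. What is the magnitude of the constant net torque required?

τ ≈ 0.106 N·m

I = (2/5)MR² = (2/5)(24.0)(0.0739)² = 0.05243 kg·m².
α = Δω/Δt = (44.8 − 0)/22.1 = 2.027 rad/s².
τ = Iα = (0.05243)(2.027) = 0.1063 N·m.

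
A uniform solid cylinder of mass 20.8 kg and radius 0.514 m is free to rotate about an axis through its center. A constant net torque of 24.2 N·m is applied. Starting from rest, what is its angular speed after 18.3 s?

I = ½MR² = (1/2)(20.8)(0.514)² = 2.748 kg·m².
α = τ/I = 24.2/2.748 = 8.808 rad/s².
ω = ω₀ + αt = 0 + (8.808)(18.3) = 161.2 rad/s.

ω ≈ 161 rad/s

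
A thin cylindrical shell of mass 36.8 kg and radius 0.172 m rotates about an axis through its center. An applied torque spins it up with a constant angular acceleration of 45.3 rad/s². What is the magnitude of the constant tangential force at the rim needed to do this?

F ≈ 287 N

I = MR² = (36.8)(0.172)² = 1.089 kg·m².
The required torque is τ = Iα = (1.089)(45.30) = 49.32 N·m.
A tangential force at the rim gives τ = FR, so F = τ/R = 49.32/0.172 = 286.7 N.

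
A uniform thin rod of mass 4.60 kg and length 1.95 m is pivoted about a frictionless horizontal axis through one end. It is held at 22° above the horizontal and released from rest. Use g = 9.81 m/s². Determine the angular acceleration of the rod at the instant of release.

About the pivot, I = (1/3)ML² = (1/3)(4.60)(1.95)² = 5.830 kg·m².
The weight acts at the center, a distance L/2 = 0.9750 m from the pivot; τ = Mg(L/2) cos 22° = 40.79 N·m.
α = τ/I = 40.79/5.830 = 6.997 rad/s².

α ≈ 7.00 rad/s²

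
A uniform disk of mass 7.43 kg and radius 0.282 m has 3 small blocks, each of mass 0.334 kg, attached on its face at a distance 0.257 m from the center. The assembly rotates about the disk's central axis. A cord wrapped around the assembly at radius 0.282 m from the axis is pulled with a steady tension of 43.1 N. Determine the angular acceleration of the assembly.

I_disk = ½MR² = ½(7.43)(0.282)² = 0.2954 kg·m².
I_blocks = 3·m·r² = 3(0.334)(0.257)² = 0.06618 kg·m².
Total I = 0.3616 kg·m².
τ = F r = (43.1)(0.282) = 12.15 N·m.
α = τ/I = 12.15/0.3616 = 33.61 rad/s².

α ≈ 33.6 rad/s²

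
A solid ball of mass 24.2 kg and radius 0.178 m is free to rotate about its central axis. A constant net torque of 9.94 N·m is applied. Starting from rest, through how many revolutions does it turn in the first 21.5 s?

I = (2/5)MR² = (2/5)(24.2)(0.178)² = 0.3067 kg·m².
α = τ/I = 9.94/0.3067 = 32.41 rad/s².
θ = ½αt² = ½(32.41)(21.5)² = 7491 rad.
Revolutions = θ/(2π) = 1192.

≈ 1190 revolutions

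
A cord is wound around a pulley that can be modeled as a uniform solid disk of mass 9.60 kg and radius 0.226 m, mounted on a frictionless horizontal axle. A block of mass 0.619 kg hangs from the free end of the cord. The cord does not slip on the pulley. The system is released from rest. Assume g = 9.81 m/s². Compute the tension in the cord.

I = ½MR² = (1/2)(9.60)(0.226)² = 0.2452 kg·m².
Block: mg − T = ma. Pulley: TR = Iα. No-slip: a = αR, so T = (I/R²)a = 4.800·a.
Then mg = (m + 4.800)a, so a = (0.619)(9.81)/(0.619 + 4.800) = 1.121 m/s².
T = 4.800·a = 5.379 N.

T ≈ 5.38 N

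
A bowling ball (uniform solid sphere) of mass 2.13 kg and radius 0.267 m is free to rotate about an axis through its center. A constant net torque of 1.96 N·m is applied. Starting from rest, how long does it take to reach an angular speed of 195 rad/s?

t ≈ 6.04 s

I = (2/5)MR² = (2/5)(2.13)(0.267)² = 0.06074 kg·m².
α = τ/I = 1.96/0.06074 = 32.27 rad/s².
ω = αt ⇒ t = ω/α = 195/32.27 = 6.043 s.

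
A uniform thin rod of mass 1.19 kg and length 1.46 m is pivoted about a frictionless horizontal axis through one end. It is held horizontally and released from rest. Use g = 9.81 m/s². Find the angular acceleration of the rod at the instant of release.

α ≈ 10.1 rad/s²

About the pivot, I = (1/3)ML² = (1/3)(1.19)(1.46)² = 0.8455 kg·m².
The weight acts at the center, a distance L/2 = 0.7300 m from the pivot; τ = Mg(L/2) = 8.522 N·m.
α = τ/I = 8.522/0.8455 = 10.08 rad/s².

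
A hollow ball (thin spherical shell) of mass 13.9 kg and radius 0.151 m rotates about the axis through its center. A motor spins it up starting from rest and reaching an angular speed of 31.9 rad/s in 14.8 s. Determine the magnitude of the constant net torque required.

I = (2/3)MR² = (2/3)(13.9)(0.151)² = 0.2113 kg·m².
α = Δω/Δt = (31.9 − 0)/14.8 = 2.155 rad/s².
τ = Iα = (0.2113)(2.155) = 0.4554 N·m.

τ ≈ 0.455 N·m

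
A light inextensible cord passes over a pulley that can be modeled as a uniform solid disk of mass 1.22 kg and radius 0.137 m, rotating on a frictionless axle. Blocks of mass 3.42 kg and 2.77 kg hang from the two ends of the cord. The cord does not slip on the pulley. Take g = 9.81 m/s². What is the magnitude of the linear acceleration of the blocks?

I = ½MR² = (1/2)(1.22)(0.137)² = 0.01145 kg·m².
Heavier block: m₁g − T₁ = m₁a. Lighter block: T₂ − m₂g = m₂a.
Pulley: (T₁ − T₂)R = Iα = I(a/R), so T₁ − T₂ = (I/R²)a = (1/2)M_p a = 0.6100·a.
Adding the three: (m₁ − m₂)g = (m₁ + m₂ + 0.6100)a, so a = (3.42 − 2.77)(9.81)/(3.42 + 2.77 + 0.6100) = 0.9377 m/s².

a ≈ 0.938 m/s²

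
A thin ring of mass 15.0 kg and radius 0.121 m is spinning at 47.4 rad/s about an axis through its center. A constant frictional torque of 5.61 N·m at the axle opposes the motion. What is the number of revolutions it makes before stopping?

I = MR² = (15.0)(0.121)² = 0.2196 kg·m².
The net torque has magnitude 5.61 N·m, opposing ω.
|α| = τ/I = 5.610/0.2196 = 25.54 rad/s² (deceleration).
ω² = ω₀² − 2|α|θ with ω = 0 ⇒ θ = ω₀²/(2|α|) = 43.98 rad = 6.999 rev.

≈ 7.00 revolutions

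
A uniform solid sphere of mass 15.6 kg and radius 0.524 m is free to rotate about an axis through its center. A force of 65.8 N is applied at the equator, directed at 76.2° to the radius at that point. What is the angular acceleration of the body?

I = (2/5)MR² = (2/5)(15.6)(0.524)² = 1.713 kg·m².
Only the tangential component produces torque: τ = F R sinθ = (65.8)(0.524) sin 76.2° = 33.48 N·m.
Newton's second law for rotation, τ = Iα, gives α = τ/I = 33.48/1.713 = 19.54 rad/s².

α ≈ 19.5 rad/s²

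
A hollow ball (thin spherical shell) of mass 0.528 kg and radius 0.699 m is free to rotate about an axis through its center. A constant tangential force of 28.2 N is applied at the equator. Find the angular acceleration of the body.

α ≈ 115 rad/s²

I = (2/3)MR² = (2/3)(0.528)(0.699)² = 0.1720 kg·m².
τ = F R = (28.2)(0.699) = 19.71 N·m.
From τ = Iα: α = 19.71/0.1720 = 114.6 rad/s².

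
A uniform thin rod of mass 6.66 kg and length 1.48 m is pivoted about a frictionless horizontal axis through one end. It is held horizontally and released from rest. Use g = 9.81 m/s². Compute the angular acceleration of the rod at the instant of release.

About the pivot, I = (1/3)ML² = (1/3)(6.66)(1.48)² = 4.863 kg·m².
The weight acts at the center, a distance L/2 = 0.7400 m from the pivot; τ = Mg(L/2) = 48.35 N·m.
α = τ/I = 48.35/4.863 = 9.943 rad/s².

α ≈ 9.94 rad/s²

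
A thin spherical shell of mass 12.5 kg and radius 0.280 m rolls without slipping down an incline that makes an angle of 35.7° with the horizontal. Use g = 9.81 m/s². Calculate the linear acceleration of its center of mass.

Translation along the incline: Mg sinθ − f = Ma.
Rotation about the center: fR = Iα with I = (2/3)MR². No-slip gives a = αR, so f = (I/R²)a = (2/3)M a.
Substituting: Mg sinθ = (1 + 0.6667)Ma, so a = g sinθ/(1 + 0.6667) = (9.81) sin 35.7° / 1.667 = 3.435 m/s².

a ≈ 3.43 m/s²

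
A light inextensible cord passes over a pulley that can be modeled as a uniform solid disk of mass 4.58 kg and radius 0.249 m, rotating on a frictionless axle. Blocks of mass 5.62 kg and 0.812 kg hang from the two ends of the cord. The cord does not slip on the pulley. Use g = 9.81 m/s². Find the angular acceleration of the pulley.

α ≈ 21.7 rad/s²

I = ½MR² = (1/2)(4.58)(0.249)² = 0.1420 kg·m².
Heavier block: m₁g − T₁ = m₁a. Lighter block: T₂ − m₂g = m₂a.
Pulley: (T₁ − T₂)R = Iα = I(a/R), so T₁ − T₂ = (I/R²)a = (1/2)M_p a = 2.290·a.
Adding the three: (m₁ − m₂)g = (m₁ + m₂ + 2.290)a, so a = (5.62 − 0.812)(9.81)/(5.62 + 0.812 + 2.290) = 5.408 m/s².
α = a/R = 5.408/0.249 = 21.72 rad/s².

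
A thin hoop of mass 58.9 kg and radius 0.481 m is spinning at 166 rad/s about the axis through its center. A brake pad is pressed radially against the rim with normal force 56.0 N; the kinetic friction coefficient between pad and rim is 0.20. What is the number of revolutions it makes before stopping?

I = MR² = (58.9)(0.481)² = 13.63 kg·m².
Friction force f = μN = (0.20)(56.0) = 11.20 N at the rim; torque magnitude τ = fR = 5.387 N·m, opposing ω.
|α| = τ/I = 5.387/13.63 = 0.3953 rad/s² (deceleration).
ω² = ω₀² − 2|α|θ with ω = 0 ⇒ θ = ω₀²/(2|α|) = 34850 rad = 5547 rev.

≈ 5550 revolutions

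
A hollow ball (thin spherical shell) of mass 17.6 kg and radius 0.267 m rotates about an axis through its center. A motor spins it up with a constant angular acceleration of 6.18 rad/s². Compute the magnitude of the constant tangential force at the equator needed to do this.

I = (2/3)MR² = (2/3)(17.6)(0.267)² = 0.8365 kg·m².
The required torque is τ = Iα = (0.8365)(6.180) = 5.169 N·m.
A tangential force at the equator gives τ = FR, so F = τ/R = 5.169/0.267 = 19.36 N.

F ≈ 19.4 N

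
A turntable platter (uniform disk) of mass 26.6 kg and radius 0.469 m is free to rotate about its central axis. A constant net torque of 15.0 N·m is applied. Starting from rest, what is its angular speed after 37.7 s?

I = ½MR² = (1/2)(26.6)(0.469)² = 2.925 kg·m².
α = τ/I = 15.0/2.925 = 5.127 rad/s².
ω = ω₀ + αt = 0 + (5.127)(37.7) = 193.3 rad/s.

ω ≈ 193 rad/s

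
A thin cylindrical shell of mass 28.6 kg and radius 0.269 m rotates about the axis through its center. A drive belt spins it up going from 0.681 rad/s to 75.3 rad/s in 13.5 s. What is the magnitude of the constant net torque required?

τ ≈ 11.4 N·m

I = MR² = (28.6)(0.269)² = 2.070 kg·m².
α = Δω/Δt = (75.3 − 0.681)/13.5 = 5.527 rad/s².
τ = Iα = (2.070)(5.527) = 11.44 N·m.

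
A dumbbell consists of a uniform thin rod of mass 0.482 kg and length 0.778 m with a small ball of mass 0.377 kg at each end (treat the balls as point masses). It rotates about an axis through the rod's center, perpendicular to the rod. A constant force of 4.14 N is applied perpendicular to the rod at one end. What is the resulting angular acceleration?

I_rod = (1/12)ML² = (1/12)(0.482)(0.778)² = 0.02431 kg·m².
I_balls = 2·m·(L/2)² = 2(0.377)(0.3890)² = 0.1141 kg·m².
Total I = 0.1384 kg·m².
τ = F·(L/2) = (4.14)(0.389) = 1.610 N·m.
α = τ/I = 1.610/0.1384 = 11.64 rad/s².

α ≈ 11.6 rad/s²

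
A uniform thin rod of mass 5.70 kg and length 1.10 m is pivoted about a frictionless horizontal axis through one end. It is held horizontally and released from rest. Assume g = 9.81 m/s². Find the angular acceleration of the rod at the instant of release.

About the pivot, I = (1/3)ML² = (1/3)(5.70)(1.10)² = 2.299 kg·m².
The weight acts at the center, a distance L/2 = 0.5500 m from the pivot; τ = Mg(L/2) = 30.75 N·m.
α = τ/I = 30.75/2.299 = 13.38 rad/s².
(Equivalently α = (3g/(2L)) = 13.38 rad/s².)

α ≈ 13.4 rad/s²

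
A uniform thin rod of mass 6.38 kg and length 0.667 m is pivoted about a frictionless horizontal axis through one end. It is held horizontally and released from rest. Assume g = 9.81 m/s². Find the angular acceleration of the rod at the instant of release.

α ≈ 22.1 rad/s²

About the pivot, I = (1/3)ML² = (1/3)(6.38)(0.667)² = 0.9461 kg·m².
The weight acts at the center, a distance L/2 = 0.3335 m from the pivot; τ = Mg(L/2) = 20.87 N·m.
α = τ/I = 20.87/0.9461 = 22.06 rad/s².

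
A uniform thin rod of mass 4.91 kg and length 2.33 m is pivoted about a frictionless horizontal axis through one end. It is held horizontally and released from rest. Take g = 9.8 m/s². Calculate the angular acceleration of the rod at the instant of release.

About the pivot, I = (1/3)ML² = (1/3)(4.91)(2.33)² = 8.885 kg·m².
The weight acts at the center, a distance L/2 = 1.165 m from the pivot; τ = Mg(L/2) = 56.06 N·m.
α = τ/I = 56.06/8.885 = 6.309 rad/s².
(Equivalently α = (3g/(2L)) = 6.309 rad/s².)

α ≈ 6.31 rad/s²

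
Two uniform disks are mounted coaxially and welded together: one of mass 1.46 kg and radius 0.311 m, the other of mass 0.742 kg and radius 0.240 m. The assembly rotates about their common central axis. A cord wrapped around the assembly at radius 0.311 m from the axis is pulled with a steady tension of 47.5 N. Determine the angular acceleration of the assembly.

I = ½M₁R₁² + ½M₂R₂² = ½(1.46)(0.311)² + ½(0.742)(0.240)² = 0.09198 kg·m².
τ = F r = (47.5)(0.311) = 14.77 N·m.
α = τ/I = 14.77/0.09198 = 160.6 rad/s².

α ≈ 161 rad/s²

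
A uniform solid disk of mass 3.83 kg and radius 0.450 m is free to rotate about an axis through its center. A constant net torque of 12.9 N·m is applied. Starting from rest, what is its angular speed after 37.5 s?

I = ½MR² = (1/2)(3.83)(0.450)² = 0.3878 kg·m².
α = τ/I = 12.9/0.3878 = 33.27 rad/s².
ω = ω₀ + αt = 0 + (33.27)(37.5) = 1247 rad/s.

ω ≈ 1250 rad/s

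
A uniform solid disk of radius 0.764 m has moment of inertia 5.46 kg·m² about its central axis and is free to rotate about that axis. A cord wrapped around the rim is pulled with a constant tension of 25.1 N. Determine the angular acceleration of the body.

τ = F R = (25.1)(0.764) = 19.18 N·m.
From τ = Iα: α = 19.18/5.460 = 3.512 rad/s².

α ≈ 3.51 rad/s²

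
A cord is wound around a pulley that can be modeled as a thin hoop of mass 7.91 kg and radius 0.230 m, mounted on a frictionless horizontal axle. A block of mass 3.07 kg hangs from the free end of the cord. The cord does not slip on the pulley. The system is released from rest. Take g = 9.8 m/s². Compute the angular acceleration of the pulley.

α ≈ 11.9 rad/s²

I = MR² = (7.91)(0.230)² = 0.4184 kg·m².
Block: mg − T = ma. Pulley: TR = Iα. No-slip: a = αR, so T = (I/R²)a = 7.910·a.
Then mg = (m + 7.910)a, so a = (3.07)(9.8)/(3.07 + 7.910) = 2.740 m/s².
α = a/R = 2.740/0.230 = 11.91 rad/s².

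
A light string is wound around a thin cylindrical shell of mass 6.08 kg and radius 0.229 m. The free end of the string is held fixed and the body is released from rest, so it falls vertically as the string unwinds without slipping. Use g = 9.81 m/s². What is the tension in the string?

T ≈ 29.8 N

Translation: Mg − T = Ma. Rotation about the center: TR = Iα with I = MR².
With a = αR: T = (I/R²)a = M a, so Mg = (1 + 1.000)Ma.
a = g/(1 + 1.000) = 9.81/2.000 = 4.905 m/s².
T = 1.000·M·a = (1.000)(6.08)(4.905) = 29.82 N.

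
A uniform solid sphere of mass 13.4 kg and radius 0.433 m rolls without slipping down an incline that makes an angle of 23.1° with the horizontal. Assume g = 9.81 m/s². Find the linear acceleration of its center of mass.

Translation along the incline: Mg sinθ − f = Ma.
Rotation about the center: fR = Iα with I = (2/5)MR². No-slip gives a = αR, so f = (I/R²)a = (2/5)M a.
Substituting: Mg sinθ = (1 + 0.4000)Ma, so a = g sinθ/(1 + 0.4000) = (9.81) sin 23.1° / 1.400 = 2.749 m/s².

a ≈ 2.75 m/s²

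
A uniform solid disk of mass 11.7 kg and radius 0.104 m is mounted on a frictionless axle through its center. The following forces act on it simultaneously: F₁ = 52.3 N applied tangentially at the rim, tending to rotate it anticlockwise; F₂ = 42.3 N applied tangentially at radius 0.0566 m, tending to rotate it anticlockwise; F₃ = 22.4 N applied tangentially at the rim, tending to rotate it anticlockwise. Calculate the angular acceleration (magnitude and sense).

α ≈ 161 rad/s², anticlockwise

I = ½MR² = (1/2)(11.7)(0.104)² = 0.06327 kg·m².
Taking anticlockwise as positive: τ₁ = +(52.3)(0.104) = +5.439 N·m; τ₂ = +(42.3)(0.0566) = +2.394 N·m; τ₃ = +(22.4)(0.104) = +2.330 N·m.
Net torque τ = 10.16 N·m.
α = τ/I = 10.16/0.06327 = 160.6 rad/s².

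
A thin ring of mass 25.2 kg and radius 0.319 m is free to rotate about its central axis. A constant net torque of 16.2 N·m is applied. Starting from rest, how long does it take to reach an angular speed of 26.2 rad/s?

I = MR² = (25.2)(0.319)² = 2.564 kg·m².
α = τ/I = 16.2/2.564 = 6.317 rad/s².
ω = αt ⇒ t = ω/α = 26.2/6.317 = 4.147 s.

t ≈ 4.15 s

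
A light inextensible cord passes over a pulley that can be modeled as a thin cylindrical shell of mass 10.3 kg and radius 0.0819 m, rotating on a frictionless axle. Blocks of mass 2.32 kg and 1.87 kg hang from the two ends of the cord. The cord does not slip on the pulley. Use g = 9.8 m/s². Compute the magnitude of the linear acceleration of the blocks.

a ≈ 0.304 m/s²

I = MR² = (10.3)(0.0819)² = 0.06909 kg·m².
Heavier block: m₁g − T₁ = m₁a. Lighter block: T₂ − m₂g = m₂a.
Pulley: (T₁ − T₂)R = Iα = I(a/R), so T₁ − T₂ = (I/R²)a = 1·M_p a = 10.30·a.
Adding the three: (m₁ − m₂)g = (m₁ + m₂ + 10.30)a, so a = (2.32 − 1.87)(9.8)/(2.32 + 1.87 + 10.30) = 0.3043 m/s².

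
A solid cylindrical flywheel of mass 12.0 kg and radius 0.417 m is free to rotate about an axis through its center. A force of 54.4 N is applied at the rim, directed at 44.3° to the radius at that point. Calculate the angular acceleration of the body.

I = ½MR² = (1/2)(12.0)(0.417)² = 1.043 kg·m².
Only the tangential component produces torque: τ = F R sinθ = (54.4)(0.417) sin 44.3° = 15.84 N·m.
From τ = Iα: α = 15.84/1.043 = 15.19 rad/s².

α ≈ 15.2 rad/s²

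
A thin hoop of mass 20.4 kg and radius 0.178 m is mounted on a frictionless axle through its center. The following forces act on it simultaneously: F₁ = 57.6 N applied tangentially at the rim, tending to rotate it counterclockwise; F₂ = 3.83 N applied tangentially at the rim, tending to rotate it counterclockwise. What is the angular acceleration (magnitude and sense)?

α ≈ 16.9 rad/s², counterclockwise

I = MR² = (20.4)(0.178)² = 0.6464 kg·m².
Taking counterclockwise as positive: τ₁ = +(57.6)(0.178) = +10.25 N·m; τ₂ = +(3.83)(0.178) = +0.6817 N·m.
Net torque τ = 10.93 N·m.
α = τ/I = 10.93/0.6464 = 16.92 rad/s².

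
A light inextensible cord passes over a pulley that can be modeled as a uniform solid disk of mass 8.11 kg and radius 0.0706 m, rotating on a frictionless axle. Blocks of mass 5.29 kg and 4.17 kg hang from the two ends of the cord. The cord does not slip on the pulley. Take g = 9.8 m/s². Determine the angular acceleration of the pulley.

α ≈ 11.5 rad/s²

I = ½MR² = (1/2)(8.11)(0.0706)² = 0.02021 kg·m².
Heavier block: m₁g − T₁ = m₁a. Lighter block: T₂ − m₂g = m₂a.
Pulley: (T₁ − T₂)R = Iα = I(a/R), so T₁ − T₂ = (I/R²)a = (1/2)M_p a = 4.055·a.
Adding the three: (m₁ − m₂)g = (m₁ + m₂ + 4.055)a, so a = (5.29 − 4.17)(9.8)/(5.29 + 4.17 + 4.055) = 0.8121 m/s².
α = a/R = 0.8121/0.0706 = 11.50 rad/s².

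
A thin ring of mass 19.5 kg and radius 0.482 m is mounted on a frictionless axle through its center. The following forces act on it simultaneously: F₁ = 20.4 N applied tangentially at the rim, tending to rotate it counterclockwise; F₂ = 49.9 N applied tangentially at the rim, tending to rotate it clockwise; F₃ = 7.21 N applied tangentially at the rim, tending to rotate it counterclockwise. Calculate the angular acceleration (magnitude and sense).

I = MR² = (19.5)(0.482)² = 4.530 kg·m².
Taking counterclockwise as positive: τ₁ = +(20.4)(0.482) = +9.833 N·m; τ₂ = −(49.9)(0.482) = −24.05 N·m; τ₃ = +(7.21)(0.482) = +3.475 N·m.
Net torque τ = -10.74 N·m.
α = τ/I = -10.74/4.530 = -2.372 rad/s².

α ≈ 2.37 rad/s², clockwise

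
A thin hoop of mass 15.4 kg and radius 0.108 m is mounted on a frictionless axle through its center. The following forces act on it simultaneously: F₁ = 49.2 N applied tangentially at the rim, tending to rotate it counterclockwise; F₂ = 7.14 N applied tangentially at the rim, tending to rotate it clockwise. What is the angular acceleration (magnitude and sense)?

I = MR² = (15.4)(0.108)² = 0.1796 kg·m².
Taking counterclockwise as positive: τ₁ = +(49.2)(0.108) = +5.314 N·m; τ₂ = −(7.14)(0.108) = −0.7711 N·m.
Net torque τ = 4.542 N·m.
α = τ/I = 4.542/0.1796 = 25.29 rad/s².

α ≈ 25.3 rad/s², counterclockwise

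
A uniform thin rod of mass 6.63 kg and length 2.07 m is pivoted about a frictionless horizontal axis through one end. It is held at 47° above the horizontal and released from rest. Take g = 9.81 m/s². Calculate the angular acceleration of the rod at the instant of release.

α ≈ 4.85 rad/s²

About the pivot, I = (1/3)ML² = (1/3)(6.63)(2.07)² = 9.470 kg·m².
The weight acts at the center, a distance L/2 = 1.035 m from the pivot; τ = Mg(L/2) cos 47° = 45.91 N·m.
α = τ/I = 45.91/9.470 = 4.848 rad/s².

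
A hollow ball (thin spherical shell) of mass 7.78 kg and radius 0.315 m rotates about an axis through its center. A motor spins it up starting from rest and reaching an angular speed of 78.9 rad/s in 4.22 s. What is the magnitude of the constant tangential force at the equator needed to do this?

I = (2/3)MR² = (2/3)(7.78)(0.315)² = 0.5146 kg·m².
α = Δω/Δt = (78.9 − 0)/4.22 = 18.70 rad/s².
The required torque is τ = Iα = (0.5146)(18.70) = 9.622 N·m.
A tangential force at the equator gives τ = FR, so F = τ/R = 9.622/0.315 = 30.55 N.

F ≈ 30.5 N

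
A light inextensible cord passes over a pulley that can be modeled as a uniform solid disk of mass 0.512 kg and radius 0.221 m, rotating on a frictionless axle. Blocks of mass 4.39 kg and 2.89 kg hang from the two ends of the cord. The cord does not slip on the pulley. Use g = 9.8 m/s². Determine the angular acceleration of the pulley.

α ≈ 8.83 rad/s²

I = ½MR² = (1/2)(0.512)(0.221)² = 0.01250 kg·m².
Heavier block: m₁g − T₁ = m₁a. Lighter block: T₂ − m₂g = m₂a.
Pulley: (T₁ − T₂)R = Iα = I(a/R), so T₁ − T₂ = (I/R²)a = (1/2)M_p a = 0.2560·a.
Adding the three: (m₁ − m₂)g = (m₁ + m₂ + 0.2560)a, so a = (4.39 − 2.89)(9.8)/(4.39 + 2.89 + 0.2560) = 1.951 m/s².
α = a/R = 1.951/0.221 = 8.826 rad/s².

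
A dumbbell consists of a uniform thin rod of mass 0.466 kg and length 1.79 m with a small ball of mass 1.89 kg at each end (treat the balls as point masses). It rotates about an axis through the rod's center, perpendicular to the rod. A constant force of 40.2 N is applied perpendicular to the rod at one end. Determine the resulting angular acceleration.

α ≈ 11.4 rad/s²

I_rod = (1/12)ML² = (1/12)(0.466)(1.79)² = 0.1244 kg·m².
I_balls = 2·m·(L/2)² = 2(1.89)(0.8950)² = 3.028 kg·m².
Total I = 3.152 kg·m².
τ = F·(L/2) = (40.2)(0.895) = 35.98 N·m.
α = τ/I = 35.98/3.152 = 11.41 rad/s².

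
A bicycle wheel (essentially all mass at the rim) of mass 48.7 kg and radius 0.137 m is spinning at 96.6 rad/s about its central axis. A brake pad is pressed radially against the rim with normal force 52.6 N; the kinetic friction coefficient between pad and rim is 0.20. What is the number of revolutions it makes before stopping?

I = MR² = (48.7)(0.137)² = 0.9141 kg·m².
Friction force f = μN = (0.20)(52.6) = 10.52 N at the rim; torque magnitude τ = fR = 1.441 N·m, opposing ω.
|α| = τ/I = 1.441/0.9141 = 1.577 rad/s² (deceleration).
ω² = ω₀² − 2|α|θ with ω = 0 ⇒ θ = ω₀²/(2|α|) = 2959 rad = 471.0 rev.

≈ 471 revolutions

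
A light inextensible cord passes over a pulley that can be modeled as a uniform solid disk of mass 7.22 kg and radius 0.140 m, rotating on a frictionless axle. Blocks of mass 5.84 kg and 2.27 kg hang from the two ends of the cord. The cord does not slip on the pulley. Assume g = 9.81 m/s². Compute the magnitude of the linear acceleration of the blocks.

a ≈ 2.99 m/s²

I = ½MR² = (1/2)(7.22)(0.140)² = 0.07076 kg·m².
Heavier block: m₁g − T₁ = m₁a. Lighter block: T₂ − m₂g = m₂a.
Pulley: (T₁ − T₂)R = Iα = I(a/R), so T₁ − T₂ = (I/R²)a = (1/2)M_p a = 3.610·a.
Adding the three: (m₁ − m₂)g = (m₁ + m₂ + 3.610)a, so a = (5.84 − 2.27)(9.81)/(5.84 + 2.27 + 3.610) = 2.988 m/s².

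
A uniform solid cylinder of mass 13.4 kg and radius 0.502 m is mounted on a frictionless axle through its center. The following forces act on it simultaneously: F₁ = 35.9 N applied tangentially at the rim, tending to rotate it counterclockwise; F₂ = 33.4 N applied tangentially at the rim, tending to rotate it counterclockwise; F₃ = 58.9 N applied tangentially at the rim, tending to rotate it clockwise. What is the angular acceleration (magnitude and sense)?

α ≈ 3.09 rad/s², counterclockwise

I = ½MR² = (1/2)(13.4)(0.502)² = 1.688 kg·m².
Taking counterclockwise as positive: τ₁ = +(35.9)(0.502) = +18.02 N·m; τ₂ = +(33.4)(0.502) = +16.77 N·m; τ₃ = −(58.9)(0.502) = −29.57 N·m.
Net torque τ = 5.221 N·m.
α = τ/I = 5.221/1.688 = 3.092 rad/s².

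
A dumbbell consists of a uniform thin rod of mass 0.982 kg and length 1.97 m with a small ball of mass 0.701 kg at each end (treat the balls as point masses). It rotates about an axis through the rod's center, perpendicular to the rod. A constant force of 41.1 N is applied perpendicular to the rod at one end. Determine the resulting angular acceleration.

α ≈ 24.1 rad/s²

I_rod = (1/12)ML² = (1/12)(0.982)(1.97)² = 0.3176 kg·m².
I_balls = 2·m·(L/2)² = 2(0.701)(0.9850)² = 1.360 kg·m².
Total I = 1.678 kg·m².
τ = F·(L/2) = (41.1)(0.985) = 40.48 N·m.
α = τ/I = 40.48/1.678 = 24.13 rad/s².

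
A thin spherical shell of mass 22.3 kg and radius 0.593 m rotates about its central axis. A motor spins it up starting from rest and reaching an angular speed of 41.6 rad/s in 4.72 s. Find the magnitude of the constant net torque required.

τ ≈ 46.1 N·m

I = (2/3)MR² = (2/3)(22.3)(0.593)² = 5.228 kg·m².
α = Δω/Δt = (41.6 − 0)/4.72 = 8.814 rad/s².
τ = Iα = (5.228)(8.814) = 46.08 N·m.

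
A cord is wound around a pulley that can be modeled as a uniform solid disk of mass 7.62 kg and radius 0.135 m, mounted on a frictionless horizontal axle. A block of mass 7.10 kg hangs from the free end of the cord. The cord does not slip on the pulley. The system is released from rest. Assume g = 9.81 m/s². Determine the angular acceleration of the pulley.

I = ½MR² = (1/2)(7.62)(0.135)² = 0.06944 kg·m².
Block: mg − T = ma. Pulley: TR = Iα. No-slip: a = αR, so T = (I/R²)a = 3.810·a.
Then mg = (m + 3.810)a, so a = (7.10)(9.81)/(7.10 + 3.810) = 6.384 m/s².
α = a/R = 6.384/0.135 = 47.29 rad/s².

α ≈ 47.3 rad/s²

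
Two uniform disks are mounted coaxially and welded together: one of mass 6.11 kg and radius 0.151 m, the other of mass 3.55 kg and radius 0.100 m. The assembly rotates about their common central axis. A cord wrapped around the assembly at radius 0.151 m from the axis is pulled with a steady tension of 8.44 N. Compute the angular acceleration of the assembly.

I = ½M₁R₁² + ½M₂R₂² = ½(6.11)(0.151)² + ½(3.55)(0.100)² = 0.08741 kg·m².
τ = F r = (8.44)(0.151) = 1.274 N·m.
α = τ/I = 1.274/0.08741 = 14.58 rad/s².

α ≈ 14.6 rad/s²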